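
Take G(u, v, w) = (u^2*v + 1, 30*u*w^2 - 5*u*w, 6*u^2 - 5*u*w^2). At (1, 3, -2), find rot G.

(125, 8, 129)

(∇×G)₁ = ∂G₃/∂v − ∂G₂/∂w = -60*u*w + 5*u
(∇×G)₂ = ∂G₁/∂w − ∂G₃/∂u = -12*u + 5*w^2
(∇×G)₃ = ∂G₂/∂u − ∂G₁/∂v = -u^2 + 30*w^2 - 5*w
∇×G = (-60*u*w + 5*u, -12*u + 5*w^2, -u^2 + 30*w^2 - 5*w)
At (1, 3, -2): (125, 8, 129).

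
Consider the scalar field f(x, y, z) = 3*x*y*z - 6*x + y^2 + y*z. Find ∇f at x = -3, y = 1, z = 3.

(3, -22, -8)

∂f/∂x = 3*y*z - 6
∂f/∂y = 3*x*z + 2*y + z
∂f/∂z = 3*x*y + y
∇f = (3*y*z - 6, 3*x*z + 2*y + z, 3*x*y + y)
At (-3, 1, 3): (3, -22, -8).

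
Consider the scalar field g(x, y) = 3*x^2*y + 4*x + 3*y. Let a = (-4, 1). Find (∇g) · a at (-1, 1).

14

∂g/∂x = 6*x*y + 4
∂g/∂y = 3*x^2 + 3
∇g at (-1, 1) = (-2, 6)
∇g · a = (-2)(-4) + (6)(1) = 14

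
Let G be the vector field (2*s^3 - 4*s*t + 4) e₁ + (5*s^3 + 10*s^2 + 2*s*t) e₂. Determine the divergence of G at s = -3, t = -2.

∂G₁/∂s = 6*s^2 - 4*t
∂G₂/∂t = 2*s
∇·G = 6*s^2 + 2*s - 4*t
At (-3, -2): 56.

56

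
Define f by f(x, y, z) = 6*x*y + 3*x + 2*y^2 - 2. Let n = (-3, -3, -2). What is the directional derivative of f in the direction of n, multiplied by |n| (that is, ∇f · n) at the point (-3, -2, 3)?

∂f/∂x = 6*y + 3
∂f/∂y = 6*x + 4*y
∂f/∂z = 0
∇f at (-3, -2, 3) = (-9, -26, 0)
∇f · n = (-9)(-3) + (-26)(-3) + (0)(-2) = 105

105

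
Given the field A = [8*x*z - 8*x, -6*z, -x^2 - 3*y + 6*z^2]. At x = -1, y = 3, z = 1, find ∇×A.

(3, -10, 0)

(∇×A)₁ = ∂A₃/∂y − ∂A₂/∂z = 3
(∇×A)₂ = ∂A₁/∂z − ∂A₃/∂x = 10*x
(∇×A)₃ = ∂A₂/∂x − ∂A₁/∂y = 0
∇×A = (3, 10*x, 0)
At (-1, 3, 1): (3, -10, 0).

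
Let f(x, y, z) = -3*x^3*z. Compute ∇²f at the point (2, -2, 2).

∂²f/∂x² = -18*x*z
∂²f/∂y² = 0
∂²f/∂z² = 0
∇²f = -18*x*z
At (2, -2, 2): -72.

-72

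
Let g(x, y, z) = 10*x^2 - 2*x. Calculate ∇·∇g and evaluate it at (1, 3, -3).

∂²g/∂x² = 20
∂²g/∂y² = 0
∂²g/∂z² = 0
∇²g = 20
At (1, 3, -3): 20.

20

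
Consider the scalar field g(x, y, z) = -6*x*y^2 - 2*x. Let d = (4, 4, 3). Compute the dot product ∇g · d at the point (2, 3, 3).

-512

∂g/∂x = -6*y^2 - 2
∂g/∂y = -12*x*y
∂g/∂z = 0
∇g at (2, 3, 3) = (-56, -72, 0)
∇g · d = (-56)(4) + (-72)(4) + (0)(3) = -512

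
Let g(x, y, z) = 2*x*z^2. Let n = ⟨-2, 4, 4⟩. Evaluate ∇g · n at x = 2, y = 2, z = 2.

∂g/∂x = 2*z^2
∂g/∂y = 0
∂g/∂z = 4*x*z
∇g at (2, 2, 2) = (8, 0, 16)
∇g · n = (8)(-2) + (0)(4) + (16)(4) = 48

48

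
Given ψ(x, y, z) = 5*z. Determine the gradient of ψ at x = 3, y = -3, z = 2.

(0, 0, 5)

∂ψ/∂x = 0
∂ψ/∂y = 0
∂ψ/∂z = 5
∇ψ = (0, 0, 5)
At (3, -3, 2): (0, 0, 5).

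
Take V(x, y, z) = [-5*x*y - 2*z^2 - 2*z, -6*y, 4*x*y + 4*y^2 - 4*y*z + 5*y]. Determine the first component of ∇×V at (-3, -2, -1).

(∇×V)_1 = ∂V₃/∂y − ∂V₂/∂z
= 4*x + 8*y - 4*z + 5 − (0)
= 4*x + 8*y - 4*z + 5
At (-3, -2, -1): -19.

-19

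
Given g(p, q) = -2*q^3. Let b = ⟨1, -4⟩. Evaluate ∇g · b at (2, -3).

∂g/∂p = 0
∂g/∂q = -6*q^2
∇g at (2, -3) = (0, -54)
∇g · b = (0)(1) + (-54)(-4) = 216

216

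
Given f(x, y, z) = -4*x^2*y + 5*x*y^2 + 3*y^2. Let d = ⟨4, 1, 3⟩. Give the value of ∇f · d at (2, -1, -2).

∂f/∂x = -8*x*y + 5*y^2
∂f/∂y = -4*x^2 + 10*x*y + 6*y
∂f/∂z = 0
∇f at (2, -1, -2) = (21, -42, 0)
∇f · d = (21)(4) + (-42)(1) + (0)(3) = 42

42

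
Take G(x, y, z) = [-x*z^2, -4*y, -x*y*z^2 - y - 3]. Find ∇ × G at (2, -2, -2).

(∇×G)₁ = ∂G₃/∂y − ∂G₂/∂z = -x*z^2 - 1
(∇×G)₂ = ∂G₁/∂z − ∂G₃/∂x = -2*x*z + y*z^2
(∇×G)₃ = ∂G₂/∂x − ∂G₁/∂y = 0
∇×G = (-x*z^2 - 1, -2*x*z + y*z^2, 0)
At (2, -2, -2): (-9, 0, 0).

(-9, 0, 0)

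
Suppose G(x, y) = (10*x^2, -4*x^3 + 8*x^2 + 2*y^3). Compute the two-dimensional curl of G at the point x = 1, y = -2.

4

∂G₂/∂x = -12*x^2 + 16*x
∂G₁/∂y = 0
Scalar curl = -12*x^2 + 16*x
At (1, -2): 4.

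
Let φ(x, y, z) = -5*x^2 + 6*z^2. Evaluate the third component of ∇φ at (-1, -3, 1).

(∇φ)_3 = ∂φ/∂z = 12*z
At (-1, -3, 1): 12.

12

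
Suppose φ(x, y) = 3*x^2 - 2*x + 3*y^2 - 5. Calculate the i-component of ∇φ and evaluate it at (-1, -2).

(∇φ)_1 = ∂φ/∂x = 6*x - 2
At (-1, -2): -8.

-8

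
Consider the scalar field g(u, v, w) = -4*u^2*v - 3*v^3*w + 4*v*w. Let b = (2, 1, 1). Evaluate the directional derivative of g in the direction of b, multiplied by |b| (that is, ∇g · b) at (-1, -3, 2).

∂g/∂u = -8*u*v
∂g/∂v = -4*u^2 - 9*v^2*w + 4*w
∂g/∂w = -3*v^3 + 4*v
∇g at (-1, -3, 2) = (-24, -158, 69)
∇g · b = (-24)(2) + (-158)(1) + (69)(1) = -137

-137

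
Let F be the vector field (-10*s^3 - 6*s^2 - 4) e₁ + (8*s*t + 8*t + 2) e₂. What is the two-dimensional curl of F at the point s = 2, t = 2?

16

∂F₂/∂s = 8*t
∂F₁/∂t = 0
Scalar curl = 8*t
At (2, 2): 16.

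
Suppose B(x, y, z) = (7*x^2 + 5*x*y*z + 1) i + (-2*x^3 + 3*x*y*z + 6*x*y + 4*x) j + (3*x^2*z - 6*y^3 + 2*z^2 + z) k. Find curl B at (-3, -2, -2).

(∇×B)₁ = ∂B₃/∂y − ∂B₂/∂z = -3*x*y - 18*y^2
(∇×B)₂ = ∂B₁/∂z − ∂B₃/∂x = 5*x*y - 6*x*z
(∇×B)₃ = ∂B₂/∂x − ∂B₁/∂y = -6*x^2 - 5*x*z + 3*y*z + 6*y + 4
∇×B = (-3*x*y - 18*y^2, 5*x*y - 6*x*z, -6*x^2 - 5*x*z + 3*y*z + 6*y + 4)
At (-3, -2, -2): (-90, -6, -80).

(-90, -6, -80)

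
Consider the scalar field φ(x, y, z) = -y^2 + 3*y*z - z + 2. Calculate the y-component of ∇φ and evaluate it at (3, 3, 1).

(∇φ)_2 = ∂φ/∂y = -2*y + 3*z
At (3, 3, 1): -3.

-3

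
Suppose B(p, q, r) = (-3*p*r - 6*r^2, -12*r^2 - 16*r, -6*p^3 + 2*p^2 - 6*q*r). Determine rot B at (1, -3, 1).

(∇×B)₁ = ∂B₃/∂q − ∂B₂/∂r = 18*r + 16
(∇×B)₂ = ∂B₁/∂r − ∂B₃/∂p = 18*p^2 - 7*p - 12*r
(∇×B)₃ = ∂B₂/∂p − ∂B₁/∂q = 0
∇×B = (18*r + 16, 18*p^2 - 7*p - 12*r, 0)
At (1, -3, 1): (34, -1, 0).

(34, -1, 0)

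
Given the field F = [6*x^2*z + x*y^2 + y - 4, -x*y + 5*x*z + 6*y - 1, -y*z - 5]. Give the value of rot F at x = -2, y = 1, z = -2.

(∇×F)₁ = ∂F₃/∂y − ∂F₂/∂z = -5*x - z
(∇×F)₂ = ∂F₁/∂z − ∂F₃/∂x = 6*x^2
(∇×F)₃ = ∂F₂/∂x − ∂F₁/∂y = -2*x*y - y + 5*z - 1
∇×F = (-5*x - z, 6*x^2, -2*x*y - y + 5*z - 1)
At (-2, 1, -2): (12, 24, -8).

(12, 24, -8)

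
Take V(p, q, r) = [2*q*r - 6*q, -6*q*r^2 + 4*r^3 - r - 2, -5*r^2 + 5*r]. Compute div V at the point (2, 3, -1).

9

∂V₁/∂p = 0
∂V₂/∂q = -6*r^2
∂V₃/∂r = -10*r + 5
∇·V = -6*r^2 - 10*r + 5
At (2, 3, -1): 9.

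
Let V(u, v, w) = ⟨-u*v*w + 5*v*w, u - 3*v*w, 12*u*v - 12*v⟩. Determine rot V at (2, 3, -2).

(21, -27, 7)

(∇×V)₁ = ∂V₃/∂v − ∂V₂/∂w = 12*u + 3*v - 12
(∇×V)₂ = ∂V₁/∂w − ∂V₃/∂u = -u*v - 7*v
(∇×V)₃ = ∂V₂/∂u − ∂V₁/∂v = u*w - 5*w + 1
∇×V = (12*u + 3*v - 12, -u*v - 7*v, u*w - 5*w + 1)
At (2, 3, -2): (21, -27, 7).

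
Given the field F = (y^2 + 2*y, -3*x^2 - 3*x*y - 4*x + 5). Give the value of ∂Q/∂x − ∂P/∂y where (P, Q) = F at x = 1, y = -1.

-7

∂F₂/∂x = -6*x - 3*y - 4
∂F₁/∂y = 2*y + 2
Scalar curl = -6*x - 5*y - 6
At (1, -1): -7.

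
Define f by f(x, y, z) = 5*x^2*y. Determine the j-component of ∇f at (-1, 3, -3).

5

(∇f)_2 = ∂f/∂y = 5*x^2
At (-1, 3, -3): 5.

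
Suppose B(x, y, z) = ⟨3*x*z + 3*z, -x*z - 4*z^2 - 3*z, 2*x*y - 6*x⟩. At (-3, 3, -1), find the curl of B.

(-14, -6, 1)

(∇×B)₁ = ∂B₃/∂y − ∂B₂/∂z = 3*x + 8*z + 3
(∇×B)₂ = ∂B₁/∂z − ∂B₃/∂x = 3*x - 2*y + 9
(∇×B)₃ = ∂B₂/∂x − ∂B₁/∂y = -z
∇×B = (3*x + 8*z + 3, 3*x - 2*y + 9, -z)
At (-3, 3, -1): (-14, -6, 1).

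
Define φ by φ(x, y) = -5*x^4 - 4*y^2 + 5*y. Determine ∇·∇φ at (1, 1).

-68

∂²φ/∂x² = -60*x^2
∂²φ/∂y² = -8
∇²φ = -60*x^2 - 8
At (1, 1): -68.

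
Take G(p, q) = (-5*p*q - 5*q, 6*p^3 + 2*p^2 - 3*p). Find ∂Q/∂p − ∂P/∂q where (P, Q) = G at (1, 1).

29

∂G₂/∂p = 18*p^2 + 4*p - 3
∂G₁/∂q = -5*p - 5
Scalar curl = 18*p^2 + 9*p + 2
At (1, 1): 29.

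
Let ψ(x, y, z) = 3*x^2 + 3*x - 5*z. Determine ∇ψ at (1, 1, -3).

∂ψ/∂x = 6*x + 3
∂ψ/∂y = 0
∂ψ/∂z = -5
∇ψ = (6*x + 3, 0, -5)
At (1, 1, -3): (9, 0, -5).

(9, 0, -5)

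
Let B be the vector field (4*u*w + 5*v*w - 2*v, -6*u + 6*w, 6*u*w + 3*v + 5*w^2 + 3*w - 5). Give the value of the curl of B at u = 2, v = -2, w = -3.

(-3, 16, 11)

(∇×B)₁ = ∂B₃/∂v − ∂B₂/∂w = -3
(∇×B)₂ = ∂B₁/∂w − ∂B₃/∂u = 4*u + 5*v - 6*w
(∇×B)₃ = ∂B₂/∂u − ∂B₁/∂v = -5*w - 4
∇×B = (-3, 4*u + 5*v - 6*w, -5*w - 4)
At (2, -2, -3): (-3, 16, 11).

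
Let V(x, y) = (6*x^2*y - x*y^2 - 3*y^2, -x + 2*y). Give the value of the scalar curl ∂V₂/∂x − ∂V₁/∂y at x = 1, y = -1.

∂V₂/∂x = -1
∂V₁/∂y = 6*x^2 - 2*x*y - 6*y
Scalar curl = -6*x^2 + 2*x*y + 6*y - 1
At (1, -1): -15.

-15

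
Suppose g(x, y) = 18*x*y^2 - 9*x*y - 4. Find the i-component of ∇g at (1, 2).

54

(∇g)_1 = ∂g/∂x = 18*y^2 - 9*y
At (1, 2): 54.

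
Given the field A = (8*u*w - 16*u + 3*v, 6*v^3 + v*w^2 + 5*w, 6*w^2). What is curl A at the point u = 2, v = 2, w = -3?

(7, 16, -3)

(∇×A)₁ = ∂A₃/∂v − ∂A₂/∂w = -2*v*w - 5
(∇×A)₂ = ∂A₁/∂w − ∂A₃/∂u = 8*u
(∇×A)₃ = ∂A₂/∂u − ∂A₁/∂v = -3
∇×A = (-2*v*w - 5, 8*u, -3)
At (2, 2, -3): (7, 16, -3).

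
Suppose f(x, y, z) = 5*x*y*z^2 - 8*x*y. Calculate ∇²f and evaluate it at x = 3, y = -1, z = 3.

∂²f/∂x² = 0
∂²f/∂y² = 0
∂²f/∂z² = 10*x*y
∇²f = 10*x*y
At (3, -1, 3): -30.

-30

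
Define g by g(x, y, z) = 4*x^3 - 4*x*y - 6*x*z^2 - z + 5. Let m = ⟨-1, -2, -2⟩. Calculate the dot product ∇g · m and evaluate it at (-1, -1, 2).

∂g/∂x = 12*x^2 - 4*y - 6*z^2
∂g/∂y = -4*x
∂g/∂z = -12*x*z - 1
∇g at (-1, -1, 2) = (-8, 4, 23)
∇g · m = (-8)(-1) + (4)(-2) + (23)(-2) = -46

-46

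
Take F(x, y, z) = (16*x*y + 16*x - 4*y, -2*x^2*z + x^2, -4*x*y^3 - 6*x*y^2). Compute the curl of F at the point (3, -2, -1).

(∇×F)₁ = ∂F₃/∂y − ∂F₂/∂z = 2*x^2 - 12*x*y^2 - 12*x*y
(∇×F)₂ = ∂F₁/∂z − ∂F₃/∂x = 4*y^3 + 6*y^2
(∇×F)₃ = ∂F₂/∂x − ∂F₁/∂y = -4*x*z - 14*x + 4
∇×F = (2*x^2 - 12*x*y^2 - 12*x*y, 4*y^3 + 6*y^2, -4*x*z - 14*x + 4)
At (3, -2, -1): (-54, -8, -26).

(-54, -8, -26)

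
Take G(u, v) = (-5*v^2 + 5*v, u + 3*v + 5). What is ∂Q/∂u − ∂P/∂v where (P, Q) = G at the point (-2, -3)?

-34

∂G₂/∂u = 1
∂G₁/∂v = -10*v + 5
Scalar curl = 10*v - 4
At (-2, -3): -34.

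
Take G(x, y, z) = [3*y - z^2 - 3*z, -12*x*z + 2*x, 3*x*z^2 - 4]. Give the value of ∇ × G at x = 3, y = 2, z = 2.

(∇×G)₁ = ∂G₃/∂y − ∂G₂/∂z = 12*x
(∇×G)₂ = ∂G₁/∂z − ∂G₃/∂x = -3*z^2 - 2*z - 3
(∇×G)₃ = ∂G₂/∂x − ∂G₁/∂y = -12*z - 1
∇×G = (12*x, -3*z^2 - 2*z - 3, -12*z - 1)
At (3, 2, 2): (36, -19, -25).

(36, -19, -25)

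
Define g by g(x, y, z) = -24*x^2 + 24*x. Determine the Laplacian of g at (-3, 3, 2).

∂²g/∂x² = -48
∂²g/∂y² = 0
∂²g/∂z² = 0
∇²g = -48
At (-3, 3, 2): -48.

-48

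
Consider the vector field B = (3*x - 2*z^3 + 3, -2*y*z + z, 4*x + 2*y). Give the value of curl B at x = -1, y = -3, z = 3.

(∇×B)₁ = ∂B₃/∂y − ∂B₂/∂z = 2*y + 1
(∇×B)₂ = ∂B₁/∂z − ∂B₃/∂x = -6*z^2 - 4
(∇×B)₃ = ∂B₂/∂x − ∂B₁/∂y = 0
∇×B = (2*y + 1, -6*z^2 - 4, 0)
At (-1, -3, 3): (-5, -58, 0).

(-5, -58, 0)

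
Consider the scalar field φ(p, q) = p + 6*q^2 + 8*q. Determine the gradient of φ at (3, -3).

(1, -28)

∂φ/∂p = 1
∂φ/∂q = 12*q + 8
∇φ = (1, 12*q + 8)
At (3, -3): (1, -28).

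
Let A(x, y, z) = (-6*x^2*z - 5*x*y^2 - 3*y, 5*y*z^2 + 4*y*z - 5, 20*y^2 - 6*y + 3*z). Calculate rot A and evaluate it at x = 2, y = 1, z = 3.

(0, -24, 23)

(∇×A)₁ = ∂A₃/∂y − ∂A₂/∂z = -10*y*z + 36*y - 6
(∇×A)₂ = ∂A₁/∂z − ∂A₃/∂x = -6*x^2
(∇×A)₃ = ∂A₂/∂x − ∂A₁/∂y = 10*x*y + 3
∇×A = (-10*y*z + 36*y - 6, -6*x^2, 10*x*y + 3)
At (2, 1, 3): (0, -24, 23).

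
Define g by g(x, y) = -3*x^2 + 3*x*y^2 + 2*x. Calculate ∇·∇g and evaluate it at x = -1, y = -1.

-12

∂²g/∂x² = -6
∂²g/∂y² = 6*x
∇²g = 6*x - 6
At (-1, -1): -12.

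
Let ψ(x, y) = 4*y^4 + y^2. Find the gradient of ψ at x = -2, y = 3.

(0, 438)

∂ψ/∂x = 0
∂ψ/∂y = 16*y^3 + 2*y
∇ψ = (0, 16*y^3 + 2*y)
At (-2, 3): (0, 438).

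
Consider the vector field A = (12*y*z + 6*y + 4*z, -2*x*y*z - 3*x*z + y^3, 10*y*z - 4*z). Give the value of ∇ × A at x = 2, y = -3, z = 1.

(∇×A)₁ = ∂A₃/∂y − ∂A₂/∂z = 2*x*y + 3*x + 10*z
(∇×A)₂ = ∂A₁/∂z − ∂A₃/∂x = 12*y + 4
(∇×A)₃ = ∂A₂/∂x − ∂A₁/∂y = -2*y*z - 15*z - 6
∇×A = (2*x*y + 3*x + 10*z, 12*y + 4, -2*y*z - 15*z - 6)
At (2, -3, 1): (4, -32, -15).

(4, -32, -15)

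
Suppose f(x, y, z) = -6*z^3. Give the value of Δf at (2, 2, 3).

-108

∂²f/∂x² = 0
∂²f/∂y² = 0
∂²f/∂z² = -36*z
∇²f = -36*z
At (2, 2, 3): -108.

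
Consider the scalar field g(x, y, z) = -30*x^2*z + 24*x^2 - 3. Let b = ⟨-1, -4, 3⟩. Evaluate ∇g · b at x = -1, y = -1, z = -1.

18

∂g/∂x = -60*x*z + 48*x
∂g/∂y = 0
∂g/∂z = -30*x^2
∇g at (-1, -1, -1) = (-108, 0, -30)
∇g · b = (-108)(-1) + (0)(-4) + (-30)(3) = 18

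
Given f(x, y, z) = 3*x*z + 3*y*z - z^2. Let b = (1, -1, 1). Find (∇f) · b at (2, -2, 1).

-2

∂f/∂x = 3*z
∂f/∂y = 3*z
∂f/∂z = 3*x + 3*y - 2*z
∇f at (2, -2, 1) = (3, 3, -2)
∇f · b = (3)(1) + (3)(-1) + (-2)(1) = -2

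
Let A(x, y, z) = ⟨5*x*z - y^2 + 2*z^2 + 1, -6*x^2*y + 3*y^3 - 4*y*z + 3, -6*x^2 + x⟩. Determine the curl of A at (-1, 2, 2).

(8, -10, 28)

(∇×A)₁ = ∂A₃/∂y − ∂A₂/∂z = 4*y
(∇×A)₂ = ∂A₁/∂z − ∂A₃/∂x = 17*x + 4*z - 1
(∇×A)₃ = ∂A₂/∂x − ∂A₁/∂y = -12*x*y + 2*y
∇×A = (4*y, 17*x + 4*z - 1, -12*x*y + 2*y)
At (-1, 2, 2): (8, -10, 28).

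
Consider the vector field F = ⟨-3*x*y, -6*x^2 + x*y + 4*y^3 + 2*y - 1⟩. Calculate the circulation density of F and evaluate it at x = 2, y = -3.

-21

∂F₂/∂x = -12*x + y
∂F₁/∂y = -3*x
Scalar curl = -9*x + y
At (2, -3): -21.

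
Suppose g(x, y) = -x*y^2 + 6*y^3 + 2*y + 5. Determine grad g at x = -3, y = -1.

(-1, 14)

∂g/∂x = -y^2
∂g/∂y = -2*x*y + 18*y^2 + 2
∇g = (-y^2, -2*x*y + 18*y^2 + 2)
At (-3, -1): (-1, 14).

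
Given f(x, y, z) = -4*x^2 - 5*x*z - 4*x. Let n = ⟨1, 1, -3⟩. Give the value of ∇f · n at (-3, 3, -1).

-20

∂f/∂x = -8*x - 5*z - 4
∂f/∂y = 0
∂f/∂z = -5*x
∇f at (-3, 3, -1) = (25, 0, 15)
∇f · n = (25)(1) + (0)(1) + (15)(-3) = -20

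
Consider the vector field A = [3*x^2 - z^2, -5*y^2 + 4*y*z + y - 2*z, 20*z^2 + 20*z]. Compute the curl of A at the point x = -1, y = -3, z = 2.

(∇×A)₁ = ∂A₃/∂y − ∂A₂/∂z = -4*y + 2
(∇×A)₂ = ∂A₁/∂z − ∂A₃/∂x = -2*z
(∇×A)₃ = ∂A₂/∂x − ∂A₁/∂y = 0
∇×A = (-4*y + 2, -2*z, 0)
At (-1, -3, 2): (14, -4, 0).

(14, -4, 0)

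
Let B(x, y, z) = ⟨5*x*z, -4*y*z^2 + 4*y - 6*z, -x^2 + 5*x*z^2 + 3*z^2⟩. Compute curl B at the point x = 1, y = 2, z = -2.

(-26, -13, 0)

(∇×B)₁ = ∂B₃/∂y − ∂B₂/∂z = 8*y*z + 6
(∇×B)₂ = ∂B₁/∂z − ∂B₃/∂x = 7*x - 5*z^2
(∇×B)₃ = ∂B₂/∂x − ∂B₁/∂y = 0
∇×B = (8*y*z + 6, 7*x - 5*z^2, 0)
At (1, 2, -2): (-26, -13, 0).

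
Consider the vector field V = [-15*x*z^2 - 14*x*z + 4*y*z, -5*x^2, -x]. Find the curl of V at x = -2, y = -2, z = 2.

(∇×V)₁ = ∂V₃/∂y − ∂V₂/∂z = 0
(∇×V)₂ = ∂V₁/∂z − ∂V₃/∂x = -30*x*z - 14*x + 4*y + 1
(∇×V)₃ = ∂V₂/∂x − ∂V₁/∂y = -10*x - 4*z
∇×V = (0, -30*x*z - 14*x + 4*y + 1, -10*x - 4*z)
At (-2, -2, 2): (0, 141, 12).

(0, 141, 12)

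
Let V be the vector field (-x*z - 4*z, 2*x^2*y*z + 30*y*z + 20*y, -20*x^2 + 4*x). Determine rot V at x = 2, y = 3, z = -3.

(-114, 70, -72)

(∇×V)₁ = ∂V₃/∂y − ∂V₂/∂z = -2*x^2*y - 30*y
(∇×V)₂ = ∂V₁/∂z − ∂V₃/∂x = 39*x - 8
(∇×V)₃ = ∂V₂/∂x − ∂V₁/∂y = 4*x*y*z
∇×V = (-2*x^2*y - 30*y, 39*x - 8, 4*x*y*z)
At (2, 3, -3): (-114, 70, -72).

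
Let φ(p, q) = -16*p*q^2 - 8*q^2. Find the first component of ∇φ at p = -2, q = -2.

(∇φ)_1 = ∂φ/∂p = -16*q^2
At (-2, -2): -64.

-64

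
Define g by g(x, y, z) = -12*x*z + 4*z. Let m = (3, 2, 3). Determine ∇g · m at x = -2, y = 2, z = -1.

∂g/∂x = -12*z
∂g/∂y = 0
∂g/∂z = -12*x + 4
∇g at (-2, 2, -1) = (12, 0, 28)
∇g · m = (12)(3) + (0)(2) + (28)(3) = 120

120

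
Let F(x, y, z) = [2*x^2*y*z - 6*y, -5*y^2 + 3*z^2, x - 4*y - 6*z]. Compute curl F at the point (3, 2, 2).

(∇×F)₁ = ∂F₃/∂y − ∂F₂/∂z = -6*z - 4
(∇×F)₂ = ∂F₁/∂z − ∂F₃/∂x = 2*x^2*y - 1
(∇×F)₃ = ∂F₂/∂x − ∂F₁/∂y = -2*x^2*z + 6
∇×F = (-6*z - 4, 2*x^2*y - 1, -2*x^2*z + 6)
At (3, 2, 2): (-16, 35, -30).

(-16, 35, -30)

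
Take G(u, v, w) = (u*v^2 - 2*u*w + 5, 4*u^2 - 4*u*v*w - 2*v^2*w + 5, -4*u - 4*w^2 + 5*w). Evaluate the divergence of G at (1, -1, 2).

∂G₁/∂u = v^2 - 2*w
∂G₂/∂v = -4*u*w - 4*v*w
∂G₃/∂w = -8*w + 5
∇·G = -4*u*w + v^2 - 4*v*w - 10*w + 5
At (1, -1, 2): -14.

-14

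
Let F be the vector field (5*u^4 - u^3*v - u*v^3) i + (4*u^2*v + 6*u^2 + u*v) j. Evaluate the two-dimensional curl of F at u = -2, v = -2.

-26

∂F₂/∂u = 8*u*v + 12*u + v
∂F₁/∂v = -u^3 - 3*u*v^2
Scalar curl = u^3 + 3*u*v^2 + 8*u*v + 12*u + v
At (-2, -2): -26.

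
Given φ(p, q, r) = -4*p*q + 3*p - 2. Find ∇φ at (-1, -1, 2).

∂φ/∂p = -4*q + 3
∂φ/∂q = -4*p
∂φ/∂r = 0
∇φ = (-4*q + 3, -4*p, 0)
At (-1, -1, 2): (7, 4, 0).

(7, 4, 0)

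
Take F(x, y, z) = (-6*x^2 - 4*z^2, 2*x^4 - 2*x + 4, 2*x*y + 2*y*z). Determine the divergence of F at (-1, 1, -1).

14

∂F₁/∂x = -12*x
∂F₂/∂y = 0
∂F₃/∂z = 2*y
∇·F = -12*x + 2*y
At (-1, 1, -1): 14.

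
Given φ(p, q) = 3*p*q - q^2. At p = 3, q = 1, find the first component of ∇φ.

(∇φ)_1 = ∂φ/∂p = 3*q
At (3, 1): 3.

3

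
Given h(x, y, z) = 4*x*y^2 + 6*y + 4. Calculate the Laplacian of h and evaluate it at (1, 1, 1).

8

∂²h/∂x² = 0
∂²h/∂y² = 8*x
∂²h/∂z² = 0
∇²h = 8*x
At (1, 1, 1): 8.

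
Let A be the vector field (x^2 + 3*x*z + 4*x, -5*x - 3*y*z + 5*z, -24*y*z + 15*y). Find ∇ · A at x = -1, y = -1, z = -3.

26

∂A₁/∂x = 2*x + 3*z + 4
∂A₂/∂y = -3*z
∂A₃/∂z = -24*y
∇·A = 2*x - 24*y + 4
At (-1, -1, -3): 26.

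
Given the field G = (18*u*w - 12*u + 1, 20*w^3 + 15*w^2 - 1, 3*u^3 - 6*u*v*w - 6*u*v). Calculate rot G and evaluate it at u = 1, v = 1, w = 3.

(∇×G)₁ = ∂G₃/∂v − ∂G₂/∂w = -6*u*w - 6*u - 60*w^2 - 30*w
(∇×G)₂ = ∂G₁/∂w − ∂G₃/∂u = -9*u^2 + 18*u + 6*v*w + 6*v
(∇×G)₃ = ∂G₂/∂u − ∂G₁/∂v = 0
∇×G = (-6*u*w - 6*u - 60*w^2 - 30*w, -9*u^2 + 18*u + 6*v*w + 6*v, 0)
At (1, 1, 3): (-654, 33, 0).

(-654, 33, 0)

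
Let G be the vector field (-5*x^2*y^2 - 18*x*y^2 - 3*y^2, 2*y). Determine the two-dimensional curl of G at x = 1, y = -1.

-52

∂G₂/∂x = 0
∂G₁/∂y = -10*x^2*y - 36*x*y - 6*y
Scalar curl = 10*x^2*y + 36*x*y + 6*y
At (1, -1): -52.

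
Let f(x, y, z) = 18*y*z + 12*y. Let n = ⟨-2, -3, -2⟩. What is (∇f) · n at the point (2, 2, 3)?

∂f/∂x = 0
∂f/∂y = 18*z + 12
∂f/∂z = 18*y
∇f at (2, 2, 3) = (0, 66, 36)
∇f · n = (0)(-2) + (66)(-3) + (36)(-2) = -270

-270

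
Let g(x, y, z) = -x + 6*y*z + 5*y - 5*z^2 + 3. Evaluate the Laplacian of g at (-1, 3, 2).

∂²g/∂x² = 0
∂²g/∂y² = 0
∂²g/∂z² = -10
∇²g = -10
At (-1, 3, 2): -10.

-10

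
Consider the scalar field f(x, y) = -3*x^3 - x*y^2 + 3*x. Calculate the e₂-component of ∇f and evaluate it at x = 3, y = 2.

-12

(∇f)_2 = ∂f/∂y = -2*x*y
At (3, 2): -12.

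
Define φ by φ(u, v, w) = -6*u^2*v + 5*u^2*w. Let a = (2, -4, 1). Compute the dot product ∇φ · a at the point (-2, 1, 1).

124

∂φ/∂u = -12*u*v + 10*u*w
∂φ/∂v = -6*u^2
∂φ/∂w = 5*u^2
∇φ at (-2, 1, 1) = (4, -24, 20)
∇φ · a = (4)(2) + (-24)(-4) + (20)(1) = 124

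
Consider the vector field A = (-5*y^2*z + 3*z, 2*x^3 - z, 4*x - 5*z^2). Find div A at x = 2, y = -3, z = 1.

∂A₁/∂x = 0
∂A₂/∂y = 0
∂A₃/∂z = -10*z
∇·A = -10*z
At (2, -3, 1): -10.

-10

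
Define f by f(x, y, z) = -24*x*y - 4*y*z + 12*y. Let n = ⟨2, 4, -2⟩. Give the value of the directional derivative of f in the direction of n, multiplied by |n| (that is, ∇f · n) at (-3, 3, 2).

184

∂f/∂x = -24*y
∂f/∂y = -24*x - 4*z + 12
∂f/∂z = -4*y
∇f at (-3, 3, 2) = (-72, 76, -12)
∇f · n = (-72)(2) + (76)(4) + (-12)(-2) = 184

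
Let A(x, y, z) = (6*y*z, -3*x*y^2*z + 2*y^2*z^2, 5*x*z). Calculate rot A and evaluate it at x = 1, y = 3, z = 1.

(∇×A)₁ = ∂A₃/∂y − ∂A₂/∂z = 3*x*y^2 - 4*y^2*z
(∇×A)₂ = ∂A₁/∂z − ∂A₃/∂x = 6*y - 5*z
(∇×A)₃ = ∂A₂/∂x − ∂A₁/∂y = -3*y^2*z - 6*z
∇×A = (3*x*y^2 - 4*y^2*z, 6*y - 5*z, -3*y^2*z - 6*z)
At (1, 3, 1): (-9, 13, -33).

(-9, 13, -33)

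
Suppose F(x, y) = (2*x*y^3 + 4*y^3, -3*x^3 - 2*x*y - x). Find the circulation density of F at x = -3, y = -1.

-74

∂F₂/∂x = -9*x^2 - 2*y - 1
∂F₁/∂y = 6*x*y^2 + 12*y^2
Scalar curl = -9*x^2 - 6*x*y^2 - 12*y^2 - 2*y - 1
At (-3, -1): -74.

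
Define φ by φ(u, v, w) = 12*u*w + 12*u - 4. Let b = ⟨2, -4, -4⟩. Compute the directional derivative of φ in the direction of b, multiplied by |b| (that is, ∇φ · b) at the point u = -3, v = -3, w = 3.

240

∂φ/∂u = 12*w + 12
∂φ/∂v = 0
∂φ/∂w = 12*u
∇φ at (-3, -3, 3) = (48, 0, -36)
∇φ · b = (48)(2) + (0)(-4) + (-36)(-4) = 240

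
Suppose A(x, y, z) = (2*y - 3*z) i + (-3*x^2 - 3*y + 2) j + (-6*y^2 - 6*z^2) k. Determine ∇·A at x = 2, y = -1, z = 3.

-39

∂A₁/∂x = 0
∂A₂/∂y = -3
∂A₃/∂z = -12*z
∇·A = -12*z - 3
At (2, -1, 3): -39.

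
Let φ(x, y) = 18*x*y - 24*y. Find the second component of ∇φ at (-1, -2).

-42

(∇φ)_2 = ∂φ/∂y = 18*x - 24
At (-1, -2): -42.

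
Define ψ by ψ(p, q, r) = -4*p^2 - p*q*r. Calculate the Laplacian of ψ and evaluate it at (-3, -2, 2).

∂²ψ/∂p² = -8
∂²ψ/∂q² = 0
∂²ψ/∂r² = 0
∇²ψ = -8
At (-3, -2, 2): -8.

-8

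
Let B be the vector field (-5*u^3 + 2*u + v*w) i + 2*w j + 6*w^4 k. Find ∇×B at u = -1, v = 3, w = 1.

(∇×B)₁ = ∂B₃/∂v − ∂B₂/∂w = -2
(∇×B)₂ = ∂B₁/∂w − ∂B₃/∂u = v
(∇×B)₃ = ∂B₂/∂u − ∂B₁/∂v = -w
∇×B = (-2, v, -w)
At (-1, 3, 1): (-2, 3, -1).

(-2, 3, -1)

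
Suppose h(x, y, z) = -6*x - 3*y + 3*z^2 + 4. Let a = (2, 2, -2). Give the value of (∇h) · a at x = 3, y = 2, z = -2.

6

∂h/∂x = -6
∂h/∂y = -3
∂h/∂z = 6*z
∇h at (3, 2, -2) = (-6, -3, -12)
∇h · a = (-6)(2) + (-3)(2) + (-12)(-2) = 6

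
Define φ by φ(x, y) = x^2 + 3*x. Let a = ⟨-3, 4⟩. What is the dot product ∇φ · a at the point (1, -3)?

∂φ/∂x = 2*x + 3
∂φ/∂y = 0
∇φ at (1, -3) = (5, 0)
∇φ · a = (5)(-3) + (0)(4) = -15

-15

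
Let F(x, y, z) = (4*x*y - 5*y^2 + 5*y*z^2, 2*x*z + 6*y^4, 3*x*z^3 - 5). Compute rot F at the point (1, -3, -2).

(-2, 84, -58)

(∇×F)₁ = ∂F₃/∂y − ∂F₂/∂z = -2*x
(∇×F)₂ = ∂F₁/∂z − ∂F₃/∂x = 10*y*z - 3*z^3
(∇×F)₃ = ∂F₂/∂x − ∂F₁/∂y = -4*x + 10*y - 5*z^2 + 2*z
∇×F = (-2*x, 10*y*z - 3*z^3, -4*x + 10*y - 5*z^2 + 2*z)
At (1, -3, -2): (-2, 84, -58).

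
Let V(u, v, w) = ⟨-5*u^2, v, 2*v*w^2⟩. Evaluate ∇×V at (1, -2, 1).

(∇×V)₁ = ∂V₃/∂v − ∂V₂/∂w = 2*w^2
(∇×V)₂ = ∂V₁/∂w − ∂V₃/∂u = 0
(∇×V)₃ = ∂V₂/∂u − ∂V₁/∂v = 0
∇×V = (2*w^2, 0, 0)
At (1, -2, 1): (2, 0, 0).

(2, 0, 0)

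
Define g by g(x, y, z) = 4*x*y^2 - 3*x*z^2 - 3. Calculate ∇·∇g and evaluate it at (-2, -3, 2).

-4

∂²g/∂x² = 0
∂²g/∂y² = 8*x
∂²g/∂z² = -6*x
∇²g = 2*x
At (-2, -3, 2): -4.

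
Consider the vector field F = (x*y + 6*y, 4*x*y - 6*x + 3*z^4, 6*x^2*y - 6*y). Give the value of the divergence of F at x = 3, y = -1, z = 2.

11

∂F₁/∂x = y
∂F₂/∂y = 4*x
∂F₃/∂z = 0
∇·F = 4*x + y
At (3, -1, 2): 11.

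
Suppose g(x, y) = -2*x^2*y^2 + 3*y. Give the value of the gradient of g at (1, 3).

∂g/∂x = -4*x*y^2
∂g/∂y = -4*x^2*y + 3
∇g = (-4*x*y^2, -4*x^2*y + 3)
At (1, 3): (-36, -9).

(-36, -9)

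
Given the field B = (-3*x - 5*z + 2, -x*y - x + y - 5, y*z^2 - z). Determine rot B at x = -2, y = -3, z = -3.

(9, -5, 2)

(∇×B)₁ = ∂B₃/∂y − ∂B₂/∂z = z^2
(∇×B)₂ = ∂B₁/∂z − ∂B₃/∂x = -5
(∇×B)₃ = ∂B₂/∂x − ∂B₁/∂y = -y - 1
∇×B = (z^2, -5, -y - 1)
At (-2, -3, -3): (9, -5, 2).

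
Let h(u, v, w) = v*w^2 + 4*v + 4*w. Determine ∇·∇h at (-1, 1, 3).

∂²h/∂u² = 0
∂²h/∂v² = 0
∂²h/∂w² = 2*v
∇²h = 2*v
At (-1, 1, 3): 2.

2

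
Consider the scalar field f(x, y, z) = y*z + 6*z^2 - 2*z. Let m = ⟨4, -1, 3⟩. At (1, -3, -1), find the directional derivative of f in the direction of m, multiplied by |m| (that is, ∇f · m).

-50

∂f/∂x = 0
∂f/∂y = z
∂f/∂z = y + 12*z - 2
∇f at (1, -3, -1) = (0, -1, -17)
∇f · m = (0)(4) + (-1)(-1) + (-17)(3) = -50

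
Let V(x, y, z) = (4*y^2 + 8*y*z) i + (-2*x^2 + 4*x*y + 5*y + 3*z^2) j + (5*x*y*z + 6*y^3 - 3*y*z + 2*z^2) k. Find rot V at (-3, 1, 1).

(-6, 3, 0)

(∇×V)₁ = ∂V₃/∂y − ∂V₂/∂z = 5*x*z + 18*y^2 - 9*z
(∇×V)₂ = ∂V₁/∂z − ∂V₃/∂x = -5*y*z + 8*y
(∇×V)₃ = ∂V₂/∂x − ∂V₁/∂y = -4*x - 4*y - 8*z
∇×V = (5*x*z + 18*y^2 - 9*z, -5*y*z + 8*y, -4*x - 4*y - 8*z)
At (-3, 1, 1): (-6, 3, 0).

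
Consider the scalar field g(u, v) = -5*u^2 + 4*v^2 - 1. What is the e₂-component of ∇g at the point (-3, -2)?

-16

(∇g)_2 = ∂g/∂v = 8*v
At (-3, -2): -16.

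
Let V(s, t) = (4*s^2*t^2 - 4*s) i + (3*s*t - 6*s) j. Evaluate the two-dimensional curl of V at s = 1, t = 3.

-21

∂V₂/∂s = 3*t - 6
∂V₁/∂t = 8*s^2*t
Scalar curl = -8*s^2*t + 3*t - 6
At (1, 3): -21.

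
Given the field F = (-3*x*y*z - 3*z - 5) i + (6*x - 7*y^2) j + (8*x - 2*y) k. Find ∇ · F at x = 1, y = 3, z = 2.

∂F₁/∂x = -3*y*z
∂F₂/∂y = -14*y
∂F₃/∂z = 0
∇·F = -3*y*z - 14*y
At (1, 3, 2): -60.

-60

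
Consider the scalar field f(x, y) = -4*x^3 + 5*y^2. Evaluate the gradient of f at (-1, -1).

∂f/∂x = -12*x^2
∂f/∂y = 10*y
∇f = (-12*x^2, 10*y)
At (-1, -1): (-12, -10).

(-12, -10)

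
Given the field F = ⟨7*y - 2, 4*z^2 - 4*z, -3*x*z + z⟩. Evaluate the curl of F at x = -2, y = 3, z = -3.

(28, -9, -7)

(∇×F)₁ = ∂F₃/∂y − ∂F₂/∂z = -8*z + 4
(∇×F)₂ = ∂F₁/∂z − ∂F₃/∂x = 3*z
(∇×F)₃ = ∂F₂/∂x − ∂F₁/∂y = -7
∇×F = (-8*z + 4, 3*z, -7)
At (-2, 3, -3): (28, -9, -7).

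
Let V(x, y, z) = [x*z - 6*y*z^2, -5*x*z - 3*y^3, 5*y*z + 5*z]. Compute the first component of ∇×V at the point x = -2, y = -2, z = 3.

(∇×V)_1 = ∂V₃/∂y − ∂V₂/∂z
= 5*z − (-5*x)
= 5*x + 5*z
At (-2, -2, 3): 5.

5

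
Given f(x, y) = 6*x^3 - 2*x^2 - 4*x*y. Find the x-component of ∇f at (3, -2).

158

(∇f)_1 = ∂f/∂x = 18*x^2 - 4*x - 4*y
At (3, -2): 158.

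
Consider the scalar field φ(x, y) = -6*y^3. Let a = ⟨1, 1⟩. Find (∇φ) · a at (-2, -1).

∂φ/∂x = 0
∂φ/∂y = -18*y^2
∇φ at (-2, -1) = (0, -18)
∇φ · a = (0)(1) + (-18)(1) = -18

-18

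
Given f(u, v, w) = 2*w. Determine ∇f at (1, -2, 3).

(0, 0, 2)

∂f/∂u = 0
∂f/∂v = 0
∂f/∂w = 2
∇f = (0, 0, 2)
At (1, -2, 3): (0, 0, 2).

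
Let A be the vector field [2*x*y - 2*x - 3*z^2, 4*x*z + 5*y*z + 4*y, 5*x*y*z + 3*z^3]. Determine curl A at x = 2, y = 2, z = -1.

(-28, 16, -8)

(∇×A)₁ = ∂A₃/∂y − ∂A₂/∂z = 5*x*z - 4*x - 5*y
(∇×A)₂ = ∂A₁/∂z − ∂A₃/∂x = -5*y*z - 6*z
(∇×A)₃ = ∂A₂/∂x − ∂A₁/∂y = -2*x + 4*z
∇×A = (5*x*z - 4*x - 5*y, -5*y*z - 6*z, -2*x + 4*z)
At (2, 2, -1): (-28, 16, -8).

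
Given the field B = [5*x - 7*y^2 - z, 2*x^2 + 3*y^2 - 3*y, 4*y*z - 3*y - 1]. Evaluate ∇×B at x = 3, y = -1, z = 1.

(1, -1, -2)

(∇×B)₁ = ∂B₃/∂y − ∂B₂/∂z = 4*z - 3
(∇×B)₂ = ∂B₁/∂z − ∂B₃/∂x = -1
(∇×B)₃ = ∂B₂/∂x − ∂B₁/∂y = 4*x + 14*y
∇×B = (4*z - 3, -1, 4*x + 14*y)
At (3, -1, 1): (1, -1, -2).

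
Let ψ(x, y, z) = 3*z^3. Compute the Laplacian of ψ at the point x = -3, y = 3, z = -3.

-54

∂²ψ/∂x² = 0
∂²ψ/∂y² = 0
∂²ψ/∂z² = 18*z
∇²ψ = 18*z
At (-3, 3, -3): -54.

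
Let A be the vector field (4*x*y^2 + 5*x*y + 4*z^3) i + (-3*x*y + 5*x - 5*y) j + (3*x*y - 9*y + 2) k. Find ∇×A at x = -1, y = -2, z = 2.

(-12, 54, 0)

(∇×A)₁ = ∂A₃/∂y − ∂A₂/∂z = 3*x - 9
(∇×A)₂ = ∂A₁/∂z − ∂A₃/∂x = -3*y + 12*z^2
(∇×A)₃ = ∂A₂/∂x − ∂A₁/∂y = -8*x*y - 5*x - 3*y + 5
∇×A = (3*x - 9, -3*y + 12*z^2, -8*x*y - 5*x - 3*y + 5)
At (-1, -2, 2): (-12, 54, 0).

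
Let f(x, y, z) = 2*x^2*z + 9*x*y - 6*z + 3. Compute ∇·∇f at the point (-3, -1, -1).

-4

∂²f/∂x² = 4*z
∂²f/∂y² = 0
∂²f/∂z² = 0
∇²f = 4*z
At (-3, -1, -1): -4.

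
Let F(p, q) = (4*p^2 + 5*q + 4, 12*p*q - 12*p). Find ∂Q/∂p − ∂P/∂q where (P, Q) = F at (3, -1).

∂F₂/∂p = 12*q - 12
∂F₁/∂q = 5
Scalar curl = 12*q - 17
At (3, -1): -29.

-29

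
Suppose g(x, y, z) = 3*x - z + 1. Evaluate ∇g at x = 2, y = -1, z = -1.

(3, 0, -1)

∂g/∂x = 3
∂g/∂y = 0
∂g/∂z = -1
∇g = (3, 0, -1)
At (2, -1, -1): (3, 0, -1).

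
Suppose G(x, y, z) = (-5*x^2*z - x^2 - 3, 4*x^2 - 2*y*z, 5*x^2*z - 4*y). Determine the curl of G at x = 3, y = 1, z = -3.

(∇×G)₁ = ∂G₃/∂y − ∂G₂/∂z = 2*y - 4
(∇×G)₂ = ∂G₁/∂z − ∂G₃/∂x = -5*x^2 - 10*x*z
(∇×G)₃ = ∂G₂/∂x − ∂G₁/∂y = 8*x
∇×G = (2*y - 4, -5*x^2 - 10*x*z, 8*x)
At (3, 1, -3): (-2, 45, 24).

(-2, 45, 24)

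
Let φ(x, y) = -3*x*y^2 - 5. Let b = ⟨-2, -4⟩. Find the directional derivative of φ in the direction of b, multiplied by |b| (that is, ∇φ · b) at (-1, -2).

∂φ/∂x = -3*y^2
∂φ/∂y = -6*x*y
∇φ at (-1, -2) = (-12, -12)
∇φ · b = (-12)(-2) + (-12)(-4) = 72

72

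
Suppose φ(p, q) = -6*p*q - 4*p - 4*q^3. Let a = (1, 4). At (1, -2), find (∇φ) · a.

∂φ/∂p = -6*q - 4
∂φ/∂q = -6*p - 12*q^2
∇φ at (1, -2) = (8, -54)
∇φ · a = (8)(1) + (-54)(4) = -208

-208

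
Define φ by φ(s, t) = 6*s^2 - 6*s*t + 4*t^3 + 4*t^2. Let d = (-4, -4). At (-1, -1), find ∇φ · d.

∂φ/∂s = 12*s - 6*t
∂φ/∂t = -6*s + 12*t^2 + 8*t
∇φ at (-1, -1) = (-6, 10)
∇φ · d = (-6)(-4) + (10)(-4) = -16

-16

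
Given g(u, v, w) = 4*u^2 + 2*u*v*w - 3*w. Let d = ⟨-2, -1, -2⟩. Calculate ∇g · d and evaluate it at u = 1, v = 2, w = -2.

∂g/∂u = 8*u + 2*v*w
∂g/∂v = 2*u*w
∂g/∂w = 2*u*v - 3
∇g at (1, 2, -2) = (0, -4, 1)
∇g · d = (0)(-2) + (-4)(-1) + (1)(-2) = 2

2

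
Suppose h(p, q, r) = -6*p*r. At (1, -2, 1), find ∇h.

∂h/∂p = -6*r
∂h/∂q = 0
∂h/∂r = -6*p
∇h = (-6*r, 0, -6*p)
At (1, -2, 1): (-6, 0, -6).

(-6, 0, -6)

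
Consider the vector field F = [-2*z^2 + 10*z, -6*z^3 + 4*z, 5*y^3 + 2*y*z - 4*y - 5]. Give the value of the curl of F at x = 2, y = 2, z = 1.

(72, 6, 0)

(∇×F)₁ = ∂F₃/∂y − ∂F₂/∂z = 15*y^2 + 18*z^2 + 2*z - 8
(∇×F)₂ = ∂F₁/∂z − ∂F₃/∂x = -4*z + 10
(∇×F)₃ = ∂F₂/∂x − ∂F₁/∂y = 0
∇×F = (15*y^2 + 18*z^2 + 2*z - 8, -4*z + 10, 0)
At (2, 2, 1): (72, 6, 0).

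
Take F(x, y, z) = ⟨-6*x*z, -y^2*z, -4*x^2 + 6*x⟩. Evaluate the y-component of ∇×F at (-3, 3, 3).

(∇×F)_2 = ∂F₁/∂z − ∂F₃/∂x
= -6*x − (-8*x + 6)
= 2*x - 6
At (-3, 3, 3): -12.

-12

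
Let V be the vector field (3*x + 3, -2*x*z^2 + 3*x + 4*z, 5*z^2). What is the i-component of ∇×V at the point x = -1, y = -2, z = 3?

-16

(∇×V)_1 = ∂V₃/∂y − ∂V₂/∂z
= 0 − (-4*x*z + 4)
= 4*x*z - 4
At (-1, -2, 3): -16.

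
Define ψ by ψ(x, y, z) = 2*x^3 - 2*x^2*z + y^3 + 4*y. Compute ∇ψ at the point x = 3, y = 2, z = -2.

(78, 16, -18)

∂ψ/∂x = 6*x^2 - 4*x*z
∂ψ/∂y = 3*y^2 + 4
∂ψ/∂z = -2*x^2
∇ψ = (6*x^2 - 4*x*z, 3*y^2 + 4, -2*x^2)
At (3, 2, -2): (78, 16, -18).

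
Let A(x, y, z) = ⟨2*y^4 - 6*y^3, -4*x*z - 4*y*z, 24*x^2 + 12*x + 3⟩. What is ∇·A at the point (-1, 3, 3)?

∂A₁/∂x = 0
∂A₂/∂y = -4*z
∂A₃/∂z = 0
∇·A = -4*z
At (-1, 3, 3): -12.

-12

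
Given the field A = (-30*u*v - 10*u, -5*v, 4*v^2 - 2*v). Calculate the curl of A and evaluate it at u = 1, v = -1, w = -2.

(-10, 0, 30)

(∇×A)₁ = ∂A₃/∂v − ∂A₂/∂w = 8*v - 2
(∇×A)₂ = ∂A₁/∂w − ∂A₃/∂u = 0
(∇×A)₃ = ∂A₂/∂u − ∂A₁/∂v = 30*u
∇×A = (8*v - 2, 0, 30*u)
At (1, -1, -2): (-10, 0, 30).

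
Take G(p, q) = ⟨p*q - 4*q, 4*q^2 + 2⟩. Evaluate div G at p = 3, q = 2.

∂G₁/∂p = q
∂G₂/∂q = 8*q
∇·G = 9*q
At (3, 2): 18.

18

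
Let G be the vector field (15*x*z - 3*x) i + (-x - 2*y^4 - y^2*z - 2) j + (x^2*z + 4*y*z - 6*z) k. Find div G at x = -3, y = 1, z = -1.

∂G₁/∂x = 15*z - 3
∂G₂/∂y = -8*y^3 - 2*y*z
∂G₃/∂z = x^2 + 4*y - 6
∇·G = x^2 - 8*y^3 - 2*y*z + 4*y + 15*z - 9
At (-3, 1, -1): -17.

-17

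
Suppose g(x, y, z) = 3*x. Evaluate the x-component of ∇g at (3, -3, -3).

3

(∇g)_1 = ∂g/∂x = 3
At (3, -3, -3): 3.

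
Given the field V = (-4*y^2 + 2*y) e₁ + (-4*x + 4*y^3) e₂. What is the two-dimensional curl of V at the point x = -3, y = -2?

∂V₂/∂x = -4
∂V₁/∂y = -8*y + 2
Scalar curl = 8*y - 6
At (-3, -2): -22.

-22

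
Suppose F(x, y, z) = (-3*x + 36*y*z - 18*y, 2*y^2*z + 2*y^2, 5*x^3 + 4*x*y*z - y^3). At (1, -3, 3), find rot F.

(∇×F)₁ = ∂F₃/∂y − ∂F₂/∂z = 4*x*z - 5*y^2
(∇×F)₂ = ∂F₁/∂z − ∂F₃/∂x = -15*x^2 - 4*y*z + 36*y
(∇×F)₃ = ∂F₂/∂x − ∂F₁/∂y = -36*z + 18
∇×F = (4*x*z - 5*y^2, -15*x^2 - 4*y*z + 36*y, -36*z + 18)
At (1, -3, 3): (-33, -87, -90).

(-33, -87, -90)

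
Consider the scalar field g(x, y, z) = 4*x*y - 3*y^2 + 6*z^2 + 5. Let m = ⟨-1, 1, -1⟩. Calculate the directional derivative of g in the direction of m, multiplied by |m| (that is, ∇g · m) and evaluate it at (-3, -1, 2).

-26

∂g/∂x = 4*y
∂g/∂y = 4*x - 6*y
∂g/∂z = 12*z
∇g at (-3, -1, 2) = (-4, -6, 24)
∇g · m = (-4)(-1) + (-6)(1) + (24)(-1) = -26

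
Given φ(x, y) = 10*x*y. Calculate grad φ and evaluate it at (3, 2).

(20, 30)

∂φ/∂x = 10*y
∂φ/∂y = 10*x
∇φ = (10*y, 10*x)
At (3, 2): (20, 30).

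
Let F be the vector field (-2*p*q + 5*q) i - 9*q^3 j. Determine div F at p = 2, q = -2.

∂F₁/∂p = -2*q
∂F₂/∂q = -27*q^2
∇·F = -27*q^2 - 2*q
At (2, -2): -104.

-104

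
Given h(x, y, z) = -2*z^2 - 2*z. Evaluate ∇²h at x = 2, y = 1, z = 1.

-4

∂²h/∂x² = 0
∂²h/∂y² = 0
∂²h/∂z² = -4
∇²h = -4
At (2, 1, 1): -4.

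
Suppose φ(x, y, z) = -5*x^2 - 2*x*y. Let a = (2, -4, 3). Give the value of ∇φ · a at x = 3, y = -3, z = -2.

-24

∂φ/∂x = -10*x - 2*y
∂φ/∂y = -2*x
∂φ/∂z = 0
∇φ at (3, -3, -2) = (-24, -6, 0)
∇φ · a = (-24)(2) + (-6)(-4) + (0)(3) = -24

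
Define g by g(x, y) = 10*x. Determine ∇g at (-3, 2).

∂g/∂x = 10
∂g/∂y = 0
∇g = (10, 0)
At (-3, 2): (10, 0).

(10, 0)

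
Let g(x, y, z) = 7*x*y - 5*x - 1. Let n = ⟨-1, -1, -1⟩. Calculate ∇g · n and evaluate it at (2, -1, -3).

-2

∂g/∂x = 7*y - 5
∂g/∂y = 7*x
∂g/∂z = 0
∇g at (2, -1, -3) = (-12, 14, 0)
∇g · n = (-12)(-1) + (14)(-1) + (0)(-1) = -2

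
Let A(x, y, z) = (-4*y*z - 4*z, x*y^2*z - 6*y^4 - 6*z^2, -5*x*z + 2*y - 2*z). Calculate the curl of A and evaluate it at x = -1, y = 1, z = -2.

(-21, -18, -10)

(∇×A)₁ = ∂A₃/∂y − ∂A₂/∂z = -x*y^2 + 12*z + 2
(∇×A)₂ = ∂A₁/∂z − ∂A₃/∂x = -4*y + 5*z - 4
(∇×A)₃ = ∂A₂/∂x − ∂A₁/∂y = y^2*z + 4*z
∇×A = (-x*y^2 + 12*z + 2, -4*y + 5*z - 4, y^2*z + 4*z)
At (-1, 1, -2): (-21, -18, -10).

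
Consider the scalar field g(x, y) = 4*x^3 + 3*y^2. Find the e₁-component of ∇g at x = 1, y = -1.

12

(∇g)_1 = ∂g/∂x = 12*x^2
At (1, -1): 12.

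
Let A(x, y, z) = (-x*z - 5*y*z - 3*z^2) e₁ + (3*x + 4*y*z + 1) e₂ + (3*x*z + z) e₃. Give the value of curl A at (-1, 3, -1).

(-12, -5, -2)

(∇×A)₁ = ∂A₃/∂y − ∂A₂/∂z = -4*y
(∇×A)₂ = ∂A₁/∂z − ∂A₃/∂x = -x - 5*y - 9*z
(∇×A)₃ = ∂A₂/∂x − ∂A₁/∂y = 5*z + 3
∇×A = (-4*y, -x - 5*y - 9*z, 5*z + 3)
At (-1, 3, -1): (-12, -5, -2).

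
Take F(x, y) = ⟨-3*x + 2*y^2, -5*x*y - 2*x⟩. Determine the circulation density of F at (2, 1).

∂F₂/∂x = -5*y - 2
∂F₁/∂y = 4*y
Scalar curl = -9*y - 2
At (2, 1): -11.

-11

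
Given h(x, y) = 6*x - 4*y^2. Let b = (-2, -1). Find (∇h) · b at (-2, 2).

∂h/∂x = 6
∂h/∂y = -8*y
∇h at (-2, 2) = (6, -16)
∇h · b = (6)(-2) + (-16)(-1) = 4

4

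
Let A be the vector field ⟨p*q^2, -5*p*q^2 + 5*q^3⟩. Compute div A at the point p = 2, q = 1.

-4

∂A₁/∂p = q^2
∂A₂/∂q = -10*p*q + 15*q^2
∇·A = -10*p*q + 16*q^2
At (2, 1): -4.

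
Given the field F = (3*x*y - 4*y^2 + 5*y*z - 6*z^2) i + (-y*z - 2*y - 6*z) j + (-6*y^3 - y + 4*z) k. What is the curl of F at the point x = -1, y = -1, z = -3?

(-14, 31, 10)

(∇×F)₁ = ∂F₃/∂y − ∂F₂/∂z = -18*y^2 + y + 5
(∇×F)₂ = ∂F₁/∂z − ∂F₃/∂x = 5*y - 12*z
(∇×F)₃ = ∂F₂/∂x − ∂F₁/∂y = -3*x + 8*y - 5*z
∇×F = (-18*y^2 + y + 5, 5*y - 12*z, -3*x + 8*y - 5*z)
At (-1, -1, -3): (-14, 31, 10).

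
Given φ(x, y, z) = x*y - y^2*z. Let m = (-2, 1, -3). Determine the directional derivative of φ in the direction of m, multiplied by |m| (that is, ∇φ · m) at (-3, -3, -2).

18

∂φ/∂x = y
∂φ/∂y = x - 2*y*z
∂φ/∂z = -y^2
∇φ at (-3, -3, -2) = (-3, -15, -9)
∇φ · m = (-3)(-2) + (-15)(1) + (-9)(-3) = 18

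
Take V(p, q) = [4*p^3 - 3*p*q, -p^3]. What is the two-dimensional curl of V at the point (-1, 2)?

∂V₂/∂p = -3*p^2
∂V₁/∂q = -3*p
Scalar curl = -3*p^2 + 3*p
At (-1, 2): -6.

-6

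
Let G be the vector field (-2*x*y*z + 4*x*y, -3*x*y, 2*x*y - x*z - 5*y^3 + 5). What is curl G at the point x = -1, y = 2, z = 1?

(-62, 1, -4)

(∇×G)₁ = ∂G₃/∂y − ∂G₂/∂z = 2*x - 15*y^2
(∇×G)₂ = ∂G₁/∂z − ∂G₃/∂x = -2*x*y - 2*y + z
(∇×G)₃ = ∂G₂/∂x − ∂G₁/∂y = 2*x*z - 4*x - 3*y
∇×G = (2*x - 15*y^2, -2*x*y - 2*y + z, 2*x*z - 4*x - 3*y)
At (-1, 2, 1): (-62, 1, -4).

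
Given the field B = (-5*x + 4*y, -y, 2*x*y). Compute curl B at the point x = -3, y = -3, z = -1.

(∇×B)₁ = ∂B₃/∂y − ∂B₂/∂z = 2*x
(∇×B)₂ = ∂B₁/∂z − ∂B₃/∂x = -2*y
(∇×B)₃ = ∂B₂/∂x − ∂B₁/∂y = -4
∇×B = (2*x, -2*y, -4)
At (-3, -3, -1): (-6, 6, -4).

(-6, 6, -4)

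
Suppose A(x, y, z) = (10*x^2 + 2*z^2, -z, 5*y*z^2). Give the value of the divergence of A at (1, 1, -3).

∂A₁/∂x = 20*x
∂A₂/∂y = 0
∂A₃/∂z = 10*y*z
∇·A = 20*x + 10*y*z
At (1, 1, -3): -10.

-10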